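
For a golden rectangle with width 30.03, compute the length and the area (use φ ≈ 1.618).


φ = (1 + √5) / 2 ≈ 1.618
Length = width × φ = 30.03 × 1.618 = 48.58854
≈ 48.59
Area = width × length = 30.03 × 48.58854 = 1459.1138562 ≈ 1459.11
= Length: 48.59, Area: 1459.11

Length: 48.59, Area: 1459.11


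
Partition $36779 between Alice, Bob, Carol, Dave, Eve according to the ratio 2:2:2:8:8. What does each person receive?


Total parts = 2 + 2 + 2 + 8 + 8 = 22
Alice: 36779 × 2/22 = 3343.55
Bob: 36779 × 2/22 = 3343.55
Carol: 36779 × 2/22 = 3343.55
Dave: 36779 × 8/22 = 13374.18
Eve: 36779 × 8/22 = 13374.18
= Alice: $3343.55, Bob: $3343.55, Carol: $3343.55, Dave: $13374.18, Eve: $13374.18

Alice: $3343.55, Bob: $3343.55, Carol: $3343.55, Dave: $13374.18, Eve: $13374.18


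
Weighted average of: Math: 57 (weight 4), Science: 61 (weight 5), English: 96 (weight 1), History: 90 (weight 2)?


Numerator = 57×4 + 61×5 + 96×1 + 90×2
= 228 + 305 + 96 + 180
= 809
Total weight = 12
Weighted avg = 809/12
= 67.42

67.42


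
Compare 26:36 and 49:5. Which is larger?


26/36 = 0.7222
49/5 = 9.8000
0.7222 < 9.8000, so 26:36 is less
= 49:5

49:5


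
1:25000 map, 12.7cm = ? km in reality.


Real distance = map distance × scale
= 12.7cm × 25000
= 317500 cm = 3175.0 m
= 3.175 km

3.175 km


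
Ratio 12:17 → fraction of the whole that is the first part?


Total parts = 12 + 17 = 29
First part: 12/29 = 12/29
= 12/29

12/29


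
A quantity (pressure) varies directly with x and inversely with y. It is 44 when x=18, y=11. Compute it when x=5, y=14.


z = k·x/y
Solve for k using the known point: k = z·y/x = 44×11/18 = 484/18 ≈ 26.8889
Now evaluate at x=5, y=14:
z = k × 5 / 14 = (484 × 5) / (18 × 14) = 2420/252
≈ 9.6032

9.6032


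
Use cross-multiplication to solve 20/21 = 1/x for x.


Cross multiply: 20 × x = 21 × 1
20x = 21
x = 21 / 20
= 1.05

1.05


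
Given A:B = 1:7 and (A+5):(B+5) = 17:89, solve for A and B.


Let A = 1k, B = 7k.
(1k + 5) / (7k + 5) = 17/89
Cross-multiply: 89(1k + 5) = 17(7k + 5)
89k + 445 = 119k + 85
89k - 119k = 85 - 445
-30k = -360
k = -360/-30 = 12
A = 1×12 = 12, B = 7×12 = 84
= A = 12, B = 84

A = 12, B = 84


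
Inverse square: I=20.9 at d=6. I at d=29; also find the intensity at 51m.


I₁d₁² = I₂d₂²
I at 29m = 20.9 × (6/29)² = 20.9 × 36/841 = 752.4/841 ≈ 0.8946
I at 51m = 20.9 × (6/51)² = 20.9 × 36/2601 = 752.4/2601 ≈ 0.2893
= 0.8946 and 0.2893

0.8946 and 0.2893


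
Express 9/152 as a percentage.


Percentage = (part / whole) × 100
= (9 / 152) × 100
≈ 5.92%

5.92%


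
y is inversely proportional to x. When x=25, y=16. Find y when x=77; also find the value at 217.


Inverse proportion: x × y = constant
k = 25 × 16 = 400
At x=77: k/77 = 5.19
At x=217: k/217 = 1.84
= 5.19 and 1.84

5.19 and 1.84


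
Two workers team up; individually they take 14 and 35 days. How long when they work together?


Rate of A = 1/14 per day
Rate of B = 1/35 per day
Combined rate = 1/14 + 1/35 = 49/490 = 0.1000 per day
Days = 1 / combined rate = 490/49
= 10.00 days

10.00 days


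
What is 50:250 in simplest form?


GCD(50, 250) = 50
50/50 : 250/50
= 1:5

1:5


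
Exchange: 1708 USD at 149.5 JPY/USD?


Amount × rate = 1708 × 149.5
= 255346.00 JPY

255346.00 JPY


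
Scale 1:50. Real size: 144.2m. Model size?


Model size = real / scale
= 144.2 / 50
= 2.8840 m

2.8840 m


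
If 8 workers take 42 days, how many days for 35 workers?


Inverse proportion: x × y = constant
k = 8 × 42 = 336
y₂ = k / 35 = 336 / 35
= 9.60

9.60


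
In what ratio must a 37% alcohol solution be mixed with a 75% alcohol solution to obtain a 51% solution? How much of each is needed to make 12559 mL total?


Let x parts of 37% mix with y parts of 75%.
37x + 75y = 51(x + y)
37x + 75y = 51x + 51y
x(37 - 51) = y(51 - 75)
x/y = (75 - 51)/(51 - 37) = 24/14
Simplify: 12:7
Total parts = 19; one part = 12559/19 = 661.00 mL
37% solution: 12×661.00 = 7932.00 mL
75% solution: 7×661.00 = 4627.00 mL
= ratio 12:7; 7932.00 mL and 4627.00 mL

ratio 12:7; 7932.00 mL and 4627.00 mL


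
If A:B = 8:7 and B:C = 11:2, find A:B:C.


Match B: multiply A:B by 11 → 88:77
Multiply B:C by 7 → 77:14
Combined: 88:77:14
GCD = 1
= 88:77:14

88:77:14


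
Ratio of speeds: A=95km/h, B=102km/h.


Ratio = 95:102
GCD = 1
Simplified = 95:102
Time ratio (same distance) = 102:95
Speed ratio = 95:102

95:102


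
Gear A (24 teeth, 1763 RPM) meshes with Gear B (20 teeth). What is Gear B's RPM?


Gear ratio = 24:20 = 6:5
RPM_B = RPM_A × (teeth_A / teeth_B)
= 1763 × (24/20)
= 2115.6 RPM

2115.6 RPM


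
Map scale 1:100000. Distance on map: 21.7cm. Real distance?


Real distance = map distance × scale
= 21.7cm × 100000
= 2170000 cm = 21700.0 m
= 21.700 km

21.700 km


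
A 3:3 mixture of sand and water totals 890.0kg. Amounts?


Total parts = 3 + 3 = 6
sand: 890.0 × 3/6 = 445.0kg
water: 890.0 × 3/6 = 445.0kg
= 445.0kg and 445.0kg

445.0kg and 445.0kg


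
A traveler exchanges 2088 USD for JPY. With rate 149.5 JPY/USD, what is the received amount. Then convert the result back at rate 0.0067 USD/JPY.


Amount × rate = 2088 × 149.5 = 312156.00 JPY
Round-trip: 312156.00 × 0.0067 = 2091.45 USD
= 312156.00 JPY, then 2091.45 USD

312156.00 JPY, then 2091.45 USD


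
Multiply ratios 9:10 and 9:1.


Compound ratio = (9×9) : (10×1)
= 81:10
GCD = 1
= 81:10

81:10


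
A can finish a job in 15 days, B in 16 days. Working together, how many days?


Rate of A = 1/15 per day
Rate of B = 1/16 per day
Combined rate = 1/15 + 1/16 = 31/240 ≈ 0.1292 per day
Days = 1 / combined rate = 240/31
≈ 7.74 days

7.74 days


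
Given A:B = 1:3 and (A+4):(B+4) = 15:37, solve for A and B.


Let A = 1k, B = 3k.
(1k + 4) / (3k + 4) = 15/37
Cross-multiply: 37(1k + 4) = 15(3k + 4)
37k + 148 = 45k + 60
37k - 45k = 60 - 148
-8k = -88
k = -88/-8 = 11
A = 1×11 = 11, B = 3×11 = 33
= A = 11, B = 33

A = 11, B = 33


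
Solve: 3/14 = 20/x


Cross multiply: 3 × x = 14 × 20
3x = 280
x = 280 / 3
= 93.33

93.33


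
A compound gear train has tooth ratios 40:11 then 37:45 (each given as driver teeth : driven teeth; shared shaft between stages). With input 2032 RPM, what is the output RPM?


Stage 1: RPM_B = RPM_A × t_A/t_B = 2032 × 40/11 = 81280/11 ≈ 7389.09
B and C share a shaft → RPM_C = RPM_B
Stage 2: RPM_D = RPM_C × t_C/t_D = RPM_A × (t_A×t_C)/(t_B×t_D)
Overall ratio = (40×37)/(11×45) = 1480/495
RPM_D = 2032 × 1480/495 = 3007360/495
≈ 6075.47 RPM

6075.47 RPM


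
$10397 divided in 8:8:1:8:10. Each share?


Total parts = 8 + 8 + 1 + 8 + 10 = 35
Part 1: 10397 × 8/35 = 2376.46
Part 2: 10397 × 8/35 = 2376.46
Part 3: 10397 × 1/35 = 297.06
Part 4: 10397 × 8/35 = 2376.46
Part 5: 10397 × 10/35 = 2970.57
= Part 1: $2376.46, Part 2: $2376.46, Part 3: $297.06, Part 4: $2376.46, Part 5: $2970.57

Part 1: $2376.46, Part 2: $2376.46, Part 3: $297.06, Part 4: $2376.46, Part 5: $2970.57


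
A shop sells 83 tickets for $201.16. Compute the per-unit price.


Unit rate = total / quantity
= 201.16 / 83
= $2.42 per unit

$2.42 per unit


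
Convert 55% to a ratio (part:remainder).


55% means 55 parts out of 100; remainder = 45
Part : remainder = 55:45
GCD = 5
= 11:9

11:9


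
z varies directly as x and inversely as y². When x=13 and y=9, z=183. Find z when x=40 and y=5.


z = k·x/y²
Solve for k using the known point: k = z·y²/x = 183×81/13 = 14823/13 ≈ 1140.2308
Now evaluate at x=40, y=5:
z = k × 40 / 25 = (14823 × 40) / (13 × 25) = 592920/325
≈ 1824.3692

1824.3692


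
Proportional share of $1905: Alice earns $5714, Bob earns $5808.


Total income = 5714 + 5808 = $11522
Alice: $1905 × 5714/11522 = $944.73
Bob: $1905 × 5808/11522 = $960.27
= Alice: $944.73, Bob: $960.27

Alice: $944.73, Bob: $960.27


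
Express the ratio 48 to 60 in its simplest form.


GCD(48, 60) = 12
48/12 : 60/12
= 4:5

4:5


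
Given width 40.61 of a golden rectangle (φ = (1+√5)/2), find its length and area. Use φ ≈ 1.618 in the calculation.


φ = (1 + √5) / 2 ≈ 1.618
Length = width × φ = 40.61 × 1.618 = 65.70698
≈ 65.71
Area = width × length = 40.61 × 65.70698 = 2668.3604578 ≈ 2668.36
= Length: 65.71, Area: 2668.36

Length: 65.71, Area: 2668.36


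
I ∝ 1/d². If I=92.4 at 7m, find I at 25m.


I₁d₁² = I₂d₂²
I₂ = I₁ × (d₁/d₂)²
= 92.4 × (7/25)²
= 92.4 × 49/625
= 4527.6/625
≈ 7.2442

7.2442


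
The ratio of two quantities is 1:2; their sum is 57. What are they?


Let A = 1k, B = 2k.
1k + 2k = 57
3k = 57 → k = 57/3 = 19
A = 1×19 = 19, B = 2×19 = 38
= A = 19, B = 38

A = 19, B = 38


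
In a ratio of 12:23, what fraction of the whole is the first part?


Total parts = 12 + 23 = 35
First part: 12/35 = 12/35
= 12/35

12/35


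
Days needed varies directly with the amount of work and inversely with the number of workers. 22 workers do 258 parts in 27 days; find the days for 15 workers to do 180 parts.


Days ∝ work / workers, so d₂ = d₁ × (m₁/m₂) × (w₂/w₁)
Workers factor (inverse): 22/15 ≈ 1.4667
Work factor (direct): 180/258 ≈ 0.6977
d₂ = 27 × 22/15 × 180/258 = (27 × 22 × 180) / (15 × 258) = 106920/3870
≈ 27.63 days

27.63 days


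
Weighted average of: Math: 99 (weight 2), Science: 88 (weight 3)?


Numerator = 99×2 + 88×3
= 198 + 264
= 462
Total weight = 5
Weighted avg = 462/5
= 92.40

92.40


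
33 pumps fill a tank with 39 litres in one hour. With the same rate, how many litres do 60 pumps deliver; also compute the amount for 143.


Direct proportion: y/x = constant
k = 39/33 ≈ 1.1818
y at x=60: k × 60 = 39 × 60 / 33 = 2340/33 ≈ 70.91
y at x=143: k × 143 = 39 × 143 / 33 = 5577/33 = 169.00
= 70.91 and 169.00

70.91 and 169.00


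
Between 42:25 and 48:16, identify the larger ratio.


42/25 = 1.6800
48/16 = 3.0000
1.6800 < 3.0000, so 42:25 is less
= 48:16

48:16


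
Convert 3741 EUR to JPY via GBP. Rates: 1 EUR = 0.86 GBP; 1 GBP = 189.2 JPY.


Step 1: 3741 EUR × 0.86 = 3217.26 GBP
Step 2: 3217.26 GBP × 189.2 = 608705.59 JPY
Implied rate EUR→JPY = 0.86 × 189.2 = 162.7120
= 608705.59 JPY

608705.59 JPY


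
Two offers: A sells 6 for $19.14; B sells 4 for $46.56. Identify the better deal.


Deal A: $19.14/6 = $3.1900/unit
Deal B: $46.56/4 = $11.6400/unit
A is cheaper per unit
= Deal A

Deal A


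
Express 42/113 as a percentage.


Percentage = (part / whole) × 100
= (42 / 113) × 100
≈ 37.17%

37.17%


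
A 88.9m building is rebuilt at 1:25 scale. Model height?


Model size = real / scale
= 88.9 / 25
= 3.5560 m

3.5560 m


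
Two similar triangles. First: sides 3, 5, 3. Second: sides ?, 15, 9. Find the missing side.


Scale factor = 15/5 = 3
Missing side = 3 × 3
= 9.0

9.0


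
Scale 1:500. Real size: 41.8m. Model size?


Model size = real / scale
= 41.8 / 500
= 0.0836 m

0.0836 m


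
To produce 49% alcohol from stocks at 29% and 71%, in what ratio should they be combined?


Let x parts of 29% mix with y parts of 71%.
29x + 71y = 49(x + y)
29x + 71y = 49x + 49y
x(29 - 49) = y(49 - 71)
x/y = (71 - 49)/(49 - 29) = 22/20
Simplify: 11:10
= 11:10

11:10


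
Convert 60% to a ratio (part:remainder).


60% means 60 parts out of 100; remainder = 40
Part : remainder = 60:40
GCD = 20
= 3:2

3:2


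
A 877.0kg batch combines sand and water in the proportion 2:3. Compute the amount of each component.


Total parts = 2 + 3 = 5
sand: 877.0 × 2/5 = 350.8kg
water: 877.0 × 3/5 = 526.2kg
= 350.8kg and 526.2kg

350.8kg and 526.2kg


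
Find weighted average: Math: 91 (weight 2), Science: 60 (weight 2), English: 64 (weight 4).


Numerator = 91×2 + 60×2 + 64×4
= 182 + 120 + 256
= 558
Total weight = 8
Weighted avg = 558/8
= 69.75

69.75


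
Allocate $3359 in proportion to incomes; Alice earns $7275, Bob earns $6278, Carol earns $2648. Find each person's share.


Total income = 7275 + 6278 + 2648 = $16201
Alice: $3359 × 7275/16201 = $1508.35
Bob: $3359 × 6278/16201 = $1301.64
Carol: $3359 × 2648/16201 = $549.02
= Alice: $1508.35, Bob: $1301.64, Carol: $549.02

Alice: $1508.35, Bob: $1301.64, Carol: $549.02


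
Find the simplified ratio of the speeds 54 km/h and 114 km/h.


Ratio = 54:114
GCD = 6
Simplified = 9:19
Time ratio (same distance) = 19:9
Speed ratio = 9:19

9:19


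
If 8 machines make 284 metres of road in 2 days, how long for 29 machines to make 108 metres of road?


Days ∝ work / workers, so d₂ = d₁ × (m₁/m₂) × (w₂/w₁)
Workers factor (inverse): 8/29 ≈ 0.2759
Work factor (direct): 108/284 ≈ 0.3803
d₂ = 2 × 8/29 × 108/284 = (2 × 8 × 108) / (29 × 284) = 1728/8236
≈ 0.21 days

0.21 days


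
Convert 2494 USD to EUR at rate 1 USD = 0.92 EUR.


Amount × rate = 2494 × 0.92
= 2294.48 EUR

2294.48 EUR


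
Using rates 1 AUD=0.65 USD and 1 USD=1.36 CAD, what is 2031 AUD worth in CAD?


Step 1: 2031 AUD × 0.65 = 1320.15 USD
Step 2: 1320.15 USD × 1.36 = 1795.40 CAD
Implied rate AUD→CAD = 0.65 × 1.36 = 0.8840
= 1795.40 CAD

1795.40 CAD


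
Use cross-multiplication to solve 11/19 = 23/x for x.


Cross multiply: 11 × x = 19 × 23
11x = 437
x = 437 / 11
= 39.73

39.73


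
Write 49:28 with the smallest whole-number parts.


GCD(49, 28) = 7
49/7 : 28/7
= 7:4

7:4


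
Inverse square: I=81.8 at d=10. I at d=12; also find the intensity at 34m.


I₁d₁² = I₂d₂²
I at 12m = 81.8 × (10/12)² = 81.8 × 100/144 = 8180/144 ≈ 56.8056
I at 34m = 81.8 × (10/34)² = 81.8 × 100/1156 = 8180/1156 ≈ 7.0761
= 56.8056 and 7.0761

56.8056 and 7.0761


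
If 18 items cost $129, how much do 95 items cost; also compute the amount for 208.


Direct proportion: y/x = constant
k = 129/18 ≈ 7.1667
y at x=95: k × 95 = 129 × 95 / 18 = 12255/18 ≈ 680.83
y at x=208: k × 208 = 129 × 208 / 18 = 26832/18 ≈ 1490.67
= 680.83 and 1490.67

680.83 and 1490.67


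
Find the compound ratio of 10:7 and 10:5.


Compound ratio = (10×10) : (7×5)
= 100:35
GCD = 5
= 20:7

20:7


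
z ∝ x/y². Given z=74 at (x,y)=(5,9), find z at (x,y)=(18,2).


z = k·x/y²
Solve for k using the known point: k = z·y²/x = 74×81/5 = 5994/5 = 1198.8000
Now evaluate at x=18, y=2:
z = k × 18 / 4 = (5994 × 18) / (5 × 4) = 107892/20
= 5394.6000

5394.6000


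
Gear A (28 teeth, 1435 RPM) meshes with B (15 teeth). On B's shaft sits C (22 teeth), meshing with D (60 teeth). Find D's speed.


Stage 1: RPM_B = RPM_A × t_A/t_B = 1435 × 28/15 = 40180/15 ≈ 2678.67
B and C share a shaft → RPM_C = RPM_B
Stage 2: RPM_D = RPM_C × t_C/t_D = RPM_A × (t_A×t_C)/(t_B×t_D)
Overall ratio = (28×22)/(15×60) = 616/900
RPM_D = 1435 × 616/900 = 883960/900
≈ 982.18 RPM

982.18 RPM


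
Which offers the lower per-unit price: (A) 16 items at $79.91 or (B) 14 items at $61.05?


Deal A: $79.91/16 = $4.9944/unit
Deal B: $61.05/14 = $4.3607/unit
B is cheaper per unit
= Deal B

Deal B


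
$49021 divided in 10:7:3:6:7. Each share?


Total parts = 10 + 7 + 3 + 6 + 7 = 33
Part 1: 49021 × 10/33 = 14854.85
Part 2: 49021 × 7/33 = 10398.39
Part 3: 49021 × 3/33 = 4456.45
Part 4: 49021 × 6/33 = 8912.91
Part 5: 49021 × 7/33 = 10398.39
= Part 1: $14854.85, Part 2: $10398.39, Part 3: $4456.45, Part 4: $8912.91, Part 5: $10398.39

Part 1: $14854.85, Part 2: $10398.39, Part 3: $4456.45, Part 4: $8912.91, Part 5: $10398.39


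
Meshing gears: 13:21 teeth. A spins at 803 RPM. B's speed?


Gear ratio = 13:21 = 13:21
RPM_B = RPM_A × (teeth_A / teeth_B)
= 803 × (13/21)
= 497.1 RPM

497.1 RPM


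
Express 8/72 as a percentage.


Percentage = (part / whole) × 100
= (8 / 72) × 100
≈ 11.11%

11.11%


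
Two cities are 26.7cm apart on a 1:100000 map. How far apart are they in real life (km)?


Real distance = map distance × scale
= 26.7cm × 100000
= 2670000 cm = 26700.0 m
= 26.700 km

26.700 km


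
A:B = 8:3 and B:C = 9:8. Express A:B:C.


Match B: multiply A:B by 9 → 72:27
Multiply B:C by 3 → 27:24
Combined: 72:27:24
GCD = 3
= 24:9:8

24:9:8


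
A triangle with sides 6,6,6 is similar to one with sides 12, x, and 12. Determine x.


Scale factor = 12/6 = 2
Missing side = 6 × 2
= 12.0

12.0


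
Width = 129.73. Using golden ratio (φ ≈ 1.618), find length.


φ = (1 + √5) / 2 ≈ 1.618
Length = width × φ = 129.73 × 1.618 = 209.90314
≈ 209.90

209.90


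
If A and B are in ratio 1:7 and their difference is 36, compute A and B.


Let A = 1k, B = 7k.
7k - 1k = 36
6k = 36 → k = 36/6 = 6
A = 1×6 = 6, B = 7×6 = 42
= A = 6, B = 42

A = 6, B = 42


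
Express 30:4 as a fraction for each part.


Total parts = 30 + 4 = 34
First part: 30/34 = 15/17
Second part: 4/34 = 2/17
= 15/17 and 2/17

15/17 and 2/17


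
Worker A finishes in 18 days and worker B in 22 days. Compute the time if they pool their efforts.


Rate of A = 1/18 per day
Rate of B = 1/22 per day
Combined rate = 1/18 + 1/22 = 40/396 ≈ 0.1010 per day
Days = 1 / combined rate = 396/40
= 9.90 days

9.90 days


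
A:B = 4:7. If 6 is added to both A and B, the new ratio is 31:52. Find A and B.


Let A = 4k, B = 7k.
(4k + 6) / (7k + 6) = 31/52
Cross-multiply: 52(4k + 6) = 31(7k + 6)
208k + 312 = 217k + 186
208k - 217k = 186 - 312
-9k = -126
k = -126/-9 = 14
A = 4×14 = 56, B = 7×14 = 98
= A = 56, B = 98

A = 56, B = 98


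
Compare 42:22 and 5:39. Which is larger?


42/22 = 1.9091
5/39 = 0.1282
1.9091 > 0.1282, so 42:22 is greater
= 42:22

42:22


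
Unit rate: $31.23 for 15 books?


Unit rate = total / quantity
= 31.23 / 15
= $2.08 per unit

$2.08 per unit


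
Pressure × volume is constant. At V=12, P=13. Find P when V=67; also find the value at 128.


Inverse proportion: x × y = constant
k = 12 × 13 = 156
At x=67: k/67 = 2.33
At x=128: k/128 = 1.22
= 2.33 and 1.22

2.33 and 1.22


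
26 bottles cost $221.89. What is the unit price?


Unit rate = total / quantity
= 221.89 / 26
= $8.53 per unit

$8.53 per unit


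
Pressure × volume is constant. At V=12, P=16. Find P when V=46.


Inverse proportion: x × y = constant
k = 12 × 16 = 192
y₂ = k / 46 = 192 / 46
= 4.17

4.17


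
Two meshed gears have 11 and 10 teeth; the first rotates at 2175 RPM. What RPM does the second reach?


Gear ratio = 11:10 = 11:10
RPM_B = RPM_A × (teeth_A / teeth_B)
= 2175 × (11/10)
= 2392.5 RPM

2392.5 RPM


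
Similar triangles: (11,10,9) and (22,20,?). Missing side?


Scale factor = 22/11 = 2
Missing side = 9 × 2
= 18.0

18.0


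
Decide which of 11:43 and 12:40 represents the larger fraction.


11/43 = 0.2558
12/40 = 0.3000
0.2558 < 0.3000, so 11:43 is less
= 12:40

12:40


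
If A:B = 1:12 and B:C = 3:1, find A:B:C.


Match B: multiply A:B by 3 → 3:36
Multiply B:C by 12 → 36:12
Combined: 3:36:12
GCD = 3
= 1:12:4

1:12:4


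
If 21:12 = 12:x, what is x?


Cross multiply: 21 × x = 12 × 12
21x = 144
x = 144 / 21
= 6.86

6.86


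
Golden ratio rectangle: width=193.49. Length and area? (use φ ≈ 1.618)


φ = (1 + √5) / 2 ≈ 1.618
Length = width × φ = 193.49 × 1.618 = 313.06682
≈ 313.07
Area = width × length = 193.49 × 313.06682 = 60575.2990018 ≈ 60575.30
= Length: 313.07, Area: 60575.30

Length: 313.07, Area: 60575.30


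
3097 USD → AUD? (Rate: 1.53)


Amount × rate = 3097 × 1.53
= 4738.41 AUD

4738.41 AUD


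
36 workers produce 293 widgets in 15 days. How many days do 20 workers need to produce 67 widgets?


Days ∝ work / workers, so d₂ = d₁ × (m₁/m₂) × (w₂/w₁)
Workers factor (inverse): 36/20 = 1.8000
Work factor (direct): 67/293 ≈ 0.2287
d₂ = 15 × 36/20 × 67/293 = (15 × 36 × 67) / (20 × 293) = 36180/5860
≈ 6.17 days

6.17 days


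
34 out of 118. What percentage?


Percentage = (part / whole) × 100
= (34 / 118) × 100
≈ 28.81%

28.81%


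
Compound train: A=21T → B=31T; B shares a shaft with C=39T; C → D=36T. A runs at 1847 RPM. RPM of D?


Stage 1: RPM_B = RPM_A × t_A/t_B = 1847 × 21/31 = 38787/31 ≈ 1251.19
B and C share a shaft → RPM_C = RPM_B
Stage 2: RPM_D = RPM_C × t_C/t_D = RPM_A × (t_A×t_C)/(t_B×t_D)
Overall ratio = (21×39)/(31×36) = 819/1116
RPM_D = 1847 × 819/1116 = 1512693/1116
≈ 1355.46 RPM

1355.46 RPM


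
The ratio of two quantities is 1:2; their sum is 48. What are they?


Let A = 1k, B = 2k.
1k + 2k = 48
3k = 48 → k = 48/3 = 16
A = 1×16 = 16, B = 2×16 = 32
= A = 16, B = 32

A = 16, B = 32


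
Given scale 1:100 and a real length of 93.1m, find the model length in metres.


Model size = real / scale
= 93.1 / 100
= 0.9310 m

0.9310 m


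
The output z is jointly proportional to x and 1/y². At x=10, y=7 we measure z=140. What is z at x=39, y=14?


z = k·x/y²
Solve for k using the known point: k = z·y²/x = 140×49/10 = 6860/10 = 686.0000
Now evaluate at x=39, y=14:
z = k × 39 / 196 = (6860 × 39) / (10 × 196) = 267540/1960
= 136.5000

136.5000


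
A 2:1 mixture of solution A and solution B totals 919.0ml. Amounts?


Total parts = 2 + 1 = 3
solution A: 919.0 × 2/3 = 612.7ml
solution B: 919.0 × 1/3 = 306.3ml
= 612.7ml and 306.3ml

612.7ml and 306.3ml


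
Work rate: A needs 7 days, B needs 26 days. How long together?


Rate of A = 1/7 per day
Rate of B = 1/26 per day
Combined rate = 1/7 + 1/26 = 33/182 ≈ 0.1813 per day
Days = 1 / combined rate = 182/33
≈ 5.52 days

5.52 days


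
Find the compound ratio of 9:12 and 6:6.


Compound ratio = (9×6) : (12×6)
= 54:72
GCD = 18
= 3:4

3:4


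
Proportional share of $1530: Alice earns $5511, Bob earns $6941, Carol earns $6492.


Total income = 5511 + 6941 + 6492 = $18944
Alice: $1530 × 5511/18944 = $445.09
Bob: $1530 × 6941/18944 = $560.59
Carol: $1530 × 6492/18944 = $524.32
= Alice: $445.09, Bob: $560.59, Carol: $524.32

Alice: $445.09, Bob: $560.59, Carol: $524.32


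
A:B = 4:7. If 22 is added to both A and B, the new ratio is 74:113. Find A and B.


Let A = 4k, B = 7k.
(4k + 22) / (7k + 22) = 74/113
Cross-multiply: 113(4k + 22) = 74(7k + 22)
452k + 2486 = 518k + 1628
452k - 518k = 1628 - 2486
-66k = -858
k = -858/-66 = 13
A = 4×13 = 52, B = 7×13 = 91
= A = 52, B = 91

A = 52, B = 91


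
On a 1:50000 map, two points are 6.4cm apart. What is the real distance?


Real distance = map distance × scale
= 6.4cm × 50000
= 320000 cm = 3200.0 m
= 3.200 km

3.200 km


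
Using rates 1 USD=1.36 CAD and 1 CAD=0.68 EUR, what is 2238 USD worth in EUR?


Step 1: 2238 USD × 1.36 = 3043.68 CAD
Step 2: 3043.68 CAD × 0.68 = 2069.70 EUR
Implied rate USD→EUR = 1.36 × 0.68 = 0.9248
= 2069.70 EUR

2069.70 EUR


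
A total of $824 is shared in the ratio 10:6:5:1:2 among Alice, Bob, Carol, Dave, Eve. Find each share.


Total parts = 10 + 6 + 5 + 1 + 2 = 24
Alice: 824 × 10/24 = 343.33
Bob: 824 × 6/24 = 206.00
Carol: 824 × 5/24 = 171.67
Dave: 824 × 1/24 = 34.33
Eve: 824 × 2/24 = 68.67
= Alice: $343.33, Bob: $206.00, Carol: $171.67, Dave: $34.33, Eve: $68.67

Alice: $343.33, Bob: $206.00, Carol: $171.67, Dave: $34.33, Eve: $68.67


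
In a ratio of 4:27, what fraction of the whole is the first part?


Total parts = 4 + 27 = 31
First part: 4/31 = 4/31
= 4/31

4/31


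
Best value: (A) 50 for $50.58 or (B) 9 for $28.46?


Deal A: $50.58/50 = $1.0116/unit
Deal B: $28.46/9 = $3.1622/unit
A is cheaper per unit
= Deal A

Deal A


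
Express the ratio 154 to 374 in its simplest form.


GCD(154, 374) = 22
154/22 : 374/22
= 7:17

7:17


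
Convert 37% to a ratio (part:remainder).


37% means 37 parts out of 100; remainder = 63
Part : remainder = 37:63
GCD = 1
= 37:63

37:63


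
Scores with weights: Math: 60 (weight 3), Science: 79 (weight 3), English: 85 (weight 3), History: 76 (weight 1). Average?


Numerator = 60×3 + 79×3 + 85×3 + 76×1
= 180 + 237 + 255 + 76
= 748
Total weight = 10
Weighted avg = 748/10
= 74.80

74.80


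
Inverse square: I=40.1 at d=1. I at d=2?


I₁d₁² = I₂d₂²
I₂ = I₁ × (d₁/d₂)²
= 40.1 × (1/2)²
= 40.1 × 1/4
= 40.1/4
= 10.0250

10.0250


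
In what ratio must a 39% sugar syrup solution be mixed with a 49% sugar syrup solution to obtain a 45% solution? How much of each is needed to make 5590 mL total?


Let x parts of 39% mix with y parts of 49%.
39x + 49y = 45(x + y)
39x + 49y = 45x + 45y
x(39 - 45) = y(45 - 49)
x/y = (49 - 45)/(45 - 39) = 4/6
Simplify: 2:3
Total parts = 5; one part = 5590/5 = 1118.00 mL
39% solution: 2×1118.00 = 2236.00 mL
49% solution: 3×1118.00 = 3354.00 mL
= ratio 2:3; 2236.00 mL and 3354.00 mL

ratio 2:3; 2236.00 mL and 3354.00 mL


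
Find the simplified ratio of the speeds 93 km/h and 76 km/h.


Ratio = 93:76
GCD = 1
Simplified = 93:76
Time ratio (same distance) = 76:93
Speed ratio = 93:76

93:76


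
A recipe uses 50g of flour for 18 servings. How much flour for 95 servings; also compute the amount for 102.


Direct proportion: y/x = constant
k = 50/18 ≈ 2.7778
y at x=95: k × 95 = 50 × 95 / 18 = 4750/18 ≈ 263.89
y at x=102: k × 102 = 50 × 102 / 18 = 5100/18 ≈ 283.33
= 263.89 and 283.33

263.89 and 283.33


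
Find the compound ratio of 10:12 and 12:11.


Compound ratio = (10×12) : (12×11)
= 120:132
GCD = 12
= 10:11

10:11


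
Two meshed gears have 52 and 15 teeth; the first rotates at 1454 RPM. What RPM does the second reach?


Gear ratio = 52:15 = 52:15
RPM_B = RPM_A × (teeth_A / teeth_B)
= 1454 × (52/15)
= 5040.5 RPM

5040.5 RPM


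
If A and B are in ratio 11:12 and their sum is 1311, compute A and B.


Let A = 11k, B = 12k.
11k + 12k = 1311
23k = 1311 → k = 1311/23 = 57
A = 11×57 = 627, B = 12×57 = 684
= A = 627, B = 684

A = 627, B = 684


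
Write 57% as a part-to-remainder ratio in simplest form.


57% means 57 parts out of 100; remainder = 43
Part : remainder = 57:43
GCD = 1
= 57:43

57:43


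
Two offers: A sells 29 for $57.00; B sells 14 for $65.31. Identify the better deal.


Deal A: $57.00/29 = $1.9655/unit
Deal B: $65.31/14 = $4.6650/unit
A is cheaper per unit
= Deal A

Deal A


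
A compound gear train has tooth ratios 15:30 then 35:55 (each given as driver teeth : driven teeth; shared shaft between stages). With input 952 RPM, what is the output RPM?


Stage 1: RPM_B = RPM_A × t_A/t_B = 952 × 15/30 = 14280/30 = 476.00
B and C share a shaft → RPM_C = RPM_B
Stage 2: RPM_D = RPM_C × t_C/t_D = RPM_A × (t_A×t_C)/(t_B×t_D)
Overall ratio = (15×35)/(30×55) = 525/1650
RPM_D = 952 × 525/1650 = 499800/1650
≈ 302.91 RPM

302.91 RPM


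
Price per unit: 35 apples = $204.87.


Unit rate = total / quantity
= 204.87 / 35
= $5.85 per unit

$5.85 per unit


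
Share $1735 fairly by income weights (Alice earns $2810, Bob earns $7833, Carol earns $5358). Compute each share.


Total income = 2810 + 7833 + 5358 = $16001
Alice: $1735 × 2810/16001 = $304.69
Bob: $1735 × 7833/16001 = $849.34
Carol: $1735 × 5358/16001 = $580.97
= Alice: $304.69, Bob: $849.34, Carol: $580.97

Alice: $304.69, Bob: $849.34, Carol: $580.97


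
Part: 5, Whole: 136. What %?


Percentage = (part / whole) × 100
= (5 / 136) × 100
≈ 3.68%

3.68%


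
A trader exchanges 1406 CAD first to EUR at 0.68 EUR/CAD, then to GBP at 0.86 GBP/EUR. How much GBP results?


Step 1: 1406 CAD × 0.68 = 956.08 EUR
Step 2: 956.08 EUR × 0.86 = 822.23 GBP
Implied rate CAD→GBP = 0.68 × 0.86 = 0.5848
= 822.23 GBP

822.23 GBP


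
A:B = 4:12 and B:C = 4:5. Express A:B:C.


Match B: multiply A:B by 4 → 16:48
Multiply B:C by 12 → 48:60
Combined: 16:48:60
GCD = 4
= 4:12:15

4:12:15


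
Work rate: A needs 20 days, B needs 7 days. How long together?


Rate of A = 1/20 per day
Rate of B = 1/7 per day
Combined rate = 1/20 + 1/7 = 27/140 ≈ 0.1929 per day
Days = 1 / combined rate = 140/27
≈ 5.19 days

5.19 days


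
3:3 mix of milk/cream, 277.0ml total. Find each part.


Total parts = 3 + 3 = 6
milk: 277.0 × 3/6 = 138.5ml
cream: 277.0 × 3/6 = 138.5ml
= 138.5ml and 138.5ml

138.5ml and 138.5ml


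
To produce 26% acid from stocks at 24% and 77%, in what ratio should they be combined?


Let x parts of 24% mix with y parts of 77%.
24x + 77y = 26(x + y)
24x + 77y = 26x + 26y
x(24 - 26) = y(26 - 77)
x/y = (77 - 26)/(26 - 24) = 51/2
Simplify: 51:2
= 51:2

51:2


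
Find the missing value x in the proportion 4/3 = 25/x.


Cross multiply: 4 × x = 3 × 25
4x = 75
x = 75 / 4
= 18.75

18.75


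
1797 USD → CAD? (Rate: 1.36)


Amount × rate = 1797 × 1.36
= 2443.92 CAD

2443.92 CAD


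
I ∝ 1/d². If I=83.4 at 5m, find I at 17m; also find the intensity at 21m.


I₁d₁² = I₂d₂²
I at 17m = 83.4 × (5/17)² = 83.4 × 25/289 = 2085/289 ≈ 7.2145
I at 21m = 83.4 × (5/21)² = 83.4 × 25/441 = 2085/441 ≈ 4.7279
= 7.2145 and 4.7279

7.2145 and 4.7279


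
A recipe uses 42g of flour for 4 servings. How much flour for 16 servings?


Direct proportion: y/x = constant
k = 42/4 = 10.5000
y₂ = k × 16 = 42 × 16 / 4 = 672/4
= 168.00

168.00


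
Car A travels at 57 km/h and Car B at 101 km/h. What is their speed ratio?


Ratio = 57:101
GCD = 1
Simplified = 57:101
Time ratio (same distance) = 101:57
Speed ratio = 57:101

57:101


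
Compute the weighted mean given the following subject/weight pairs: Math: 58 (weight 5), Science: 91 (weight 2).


Numerator = 58×5 + 91×2
= 290 + 182
= 472
Total weight = 7
Weighted avg = 472/7
= 67.43

67.43


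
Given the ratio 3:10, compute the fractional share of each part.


Total parts = 3 + 10 = 13
First part: 3/13 = 3/13
Second part: 10/13 = 10/13
= 3/13 and 10/13

3/13 and 10/13


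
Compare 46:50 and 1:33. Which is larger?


46/50 = 0.9200
1/33 = 0.0303
0.9200 > 0.0303, so 46:50 is greater
= 46:50

46:50


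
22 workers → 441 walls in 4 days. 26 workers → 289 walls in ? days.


Days ∝ work / workers, so d₂ = d₁ × (m₁/m₂) × (w₂/w₁)
Workers factor (inverse): 22/26 ≈ 0.8462
Work factor (direct): 289/441 ≈ 0.6553
d₂ = 4 × 22/26 × 289/441 = (4 × 22 × 289) / (26 × 441) = 25432/11466
≈ 2.22 days

2.22 days


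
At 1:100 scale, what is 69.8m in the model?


Model size = real / scale
= 69.8 / 100
= 0.6980 m

0.6980 m


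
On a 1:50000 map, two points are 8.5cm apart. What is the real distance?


Real distance = map distance × scale
= 8.5cm × 50000
= 425000 cm = 4250.0 m
= 4.250 km

4.250 km


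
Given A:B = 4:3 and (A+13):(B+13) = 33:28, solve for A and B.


Let A = 4k, B = 3k.
(4k + 13) / (3k + 13) = 33/28
Cross-multiply: 28(4k + 13) = 33(3k + 13)
112k + 364 = 99k + 429
112k - 99k = 429 - 364
13k = 65
k = 65/13 = 5
A = 4×5 = 20, B = 3×5 = 15
= A = 20, B = 15

A = 20, B = 15


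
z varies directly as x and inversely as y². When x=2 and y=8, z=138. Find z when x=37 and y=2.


z = k·x/y²
Solve for k using the known point: k = z·y²/x = 138×64/2 = 8832/2 = 4416.0000
Now evaluate at x=37, y=2:
z = k × 37 / 4 = (8832 × 37) / (2 × 4) = 326784/8
= 40848.0000

40848.0000


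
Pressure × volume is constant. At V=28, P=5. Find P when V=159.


Inverse proportion: x × y = constant
k = 28 × 5 = 140
y₂ = k / 159 = 140 / 159
= 0.88

0.88


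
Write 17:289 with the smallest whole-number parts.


GCD(17, 289) = 17
17/17 : 289/17
= 1:17

1:17


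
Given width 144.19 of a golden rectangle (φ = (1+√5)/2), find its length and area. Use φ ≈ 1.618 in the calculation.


φ = (1 + √5) / 2 ≈ 1.618
Length = width × φ = 144.19 × 1.618 = 233.29942
≈ 233.30
Area = width × length = 144.19 × 233.29942 = 33639.4433698 ≈ 33639.44
= Length: 233.30, Area: 33639.44

Length: 233.30, Area: 33639.44


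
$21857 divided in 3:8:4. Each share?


Total parts = 3 + 8 + 4 = 15
Part 1: 21857 × 3/15 = 4371.40
Part 2: 21857 × 8/15 = 11657.07
Part 3: 21857 × 4/15 = 5828.53
= Part 1: $4371.40, Part 2: $11657.07, Part 3: $5828.53

Part 1: $4371.40, Part 2: $11657.07, Part 3: $5828.53


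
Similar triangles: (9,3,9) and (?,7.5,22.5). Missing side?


Scale factor = 7.5/3 = 2.5
Missing side = 9 × 2.5
= 22.5

22.5


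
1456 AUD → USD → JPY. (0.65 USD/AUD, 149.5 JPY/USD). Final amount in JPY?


Step 1: 1456 AUD × 0.65 = 946.40 USD
Step 2: 946.40 USD × 149.5 = 141486.80 JPY
Implied rate AUD→JPY = 0.65 × 149.5 = 97.1750
= 141486.80 JPY

141486.80 JPY


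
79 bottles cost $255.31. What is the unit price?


Unit rate = total / quantity
= 255.31 / 79
= $3.23 per unit

$3.23 per unit


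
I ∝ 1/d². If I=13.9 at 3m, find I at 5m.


I₁d₁² = I₂d₂²
I₂ = I₁ × (d₁/d₂)²
= 13.9 × (3/5)²
= 13.9 × 9/25
= 125.1/25
= 5.0040

5.0040


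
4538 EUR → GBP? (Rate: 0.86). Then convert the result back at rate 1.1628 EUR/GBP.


Amount × rate = 4538 × 0.86 = 3902.68 GBP
Round-trip: 3902.68 × 1.1628 = 4538.04 EUR
= 3902.68 GBP, then 4538.04 EUR

3902.68 GBP, then 4538.04 EUR


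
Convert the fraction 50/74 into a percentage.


Percentage = (part / whole) × 100
= (50 / 74) × 100
≈ 67.57%

67.57%


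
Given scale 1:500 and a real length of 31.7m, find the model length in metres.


Model size = real / scale
= 31.7 / 500
= 0.0634 m

0.0634 m


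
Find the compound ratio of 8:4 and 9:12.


Compound ratio = (8×9) : (4×12)
= 72:48
GCD = 24
= 3:2

3:2


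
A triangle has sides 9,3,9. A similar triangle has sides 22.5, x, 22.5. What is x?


Scale factor = 22.5/9 = 2.5
Missing side = 3 × 2.5
= 7.5

7.5


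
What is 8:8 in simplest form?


GCD(8, 8) = 8
8/8 : 8/8
= 1:1

1:1


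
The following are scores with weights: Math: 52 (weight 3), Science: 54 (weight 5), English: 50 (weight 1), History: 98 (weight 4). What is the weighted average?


Numerator = 52×3 + 54×5 + 50×1 + 98×4
= 156 + 270 + 50 + 392
= 868
Total weight = 13
Weighted avg = 868/13
= 66.77

66.77


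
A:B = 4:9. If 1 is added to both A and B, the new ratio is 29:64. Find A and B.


Let A = 4k, B = 9k.
(4k + 1) / (9k + 1) = 29/64
Cross-multiply: 64(4k + 1) = 29(9k + 1)
256k + 64 = 261k + 29
256k - 261k = 29 - 64
-5k = -35
k = -35/-5 = 7
A = 4×7 = 28, B = 9×7 = 63
= A = 28, B = 63

A = 28, B = 63


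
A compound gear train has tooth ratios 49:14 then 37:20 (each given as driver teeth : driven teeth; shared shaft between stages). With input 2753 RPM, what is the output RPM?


Stage 1: RPM_B = RPM_A × t_A/t_B = 2753 × 49/14 = 134897/14 = 9635.50
B and C share a shaft → RPM_C = RPM_B
Stage 2: RPM_D = RPM_C × t_C/t_D = RPM_A × (t_A×t_C)/(t_B×t_D)
Overall ratio = (49×37)/(14×20) = 1813/280
RPM_D = 2753 × 1813/280 = 4991189/280
≈ 17825.68 RPM

17825.68 RPM


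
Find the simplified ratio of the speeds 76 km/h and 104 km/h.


Ratio = 76:104
GCD = 4
Simplified = 19:26
Time ratio (same distance) = 26:19
Speed ratio = 19:26

19:26


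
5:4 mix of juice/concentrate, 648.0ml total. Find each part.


Total parts = 5 + 4 = 9
juice: 648.0 × 5/9 = 360.0ml
concentrate: 648.0 × 4/9 = 288.0ml
= 360.0ml and 288.0ml

360.0ml and 288.0ml


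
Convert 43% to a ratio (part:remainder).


43% means 43 parts out of 100; remainder = 57
Part : remainder = 43:57
GCD = 1
= 43:57

43:57


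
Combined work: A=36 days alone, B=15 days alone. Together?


Rate of A = 1/36 per day
Rate of B = 1/15 per day
Combined rate = 1/36 + 1/15 = 51/540 ≈ 0.0944 per day
Days = 1 / combined rate = 540/51
≈ 10.59 days

10.59 days


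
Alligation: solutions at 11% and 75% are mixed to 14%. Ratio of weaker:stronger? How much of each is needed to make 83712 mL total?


Let x parts of 11% mix with y parts of 75%.
11x + 75y = 14(x + y)
11x + 75y = 14x + 14y
x(11 - 14) = y(14 - 75)
x/y = (75 - 14)/(14 - 11) = 61/3
Simplify: 61:3
Total parts = 64; one part = 83712/64 = 1308.00 mL
11% solution: 61×1308.00 = 79788.00 mL
75% solution: 3×1308.00 = 3924.00 mL
= ratio 61:3; 79788.00 mL and 3924.00 mL

ratio 61:3; 79788.00 mL and 3924.00 mL


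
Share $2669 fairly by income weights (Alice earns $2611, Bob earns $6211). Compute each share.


Total income = 2611 + 6211 = $8822
Alice: $2669 × 2611/8822 = $789.93
Bob: $2669 × 6211/8822 = $1879.07
= Alice: $789.93, Bob: $1879.07

Alice: $789.93, Bob: $1879.07


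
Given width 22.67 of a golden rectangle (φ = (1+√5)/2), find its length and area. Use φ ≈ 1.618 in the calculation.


φ = (1 + √5) / 2 ≈ 1.618
Length = width × φ = 22.67 × 1.618 = 36.68006
≈ 36.68
Area = width × length = 22.67 × 36.68006 = 831.5369602 ≈ 831.54
= Length: 36.68, Area: 831.54

Length: 36.68, Area: 831.54


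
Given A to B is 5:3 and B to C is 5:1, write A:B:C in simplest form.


Match B: multiply A:B by 5 → 25:15
Multiply B:C by 3 → 15:3
Combined: 25:15:3
GCD = 1
= 25:15:3

25:15:3


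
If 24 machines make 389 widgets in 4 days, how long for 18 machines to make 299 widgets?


Days ∝ work / workers, so d₂ = d₁ × (m₁/m₂) × (w₂/w₁)
Workers factor (inverse): 24/18 ≈ 1.3333
Work factor (direct): 299/389 ≈ 0.7686
d₂ = 4 × 24/18 × 299/389 = (4 × 24 × 299) / (18 × 389) = 28704/7002
≈ 4.10 days

4.10 days


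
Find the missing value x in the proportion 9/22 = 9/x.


Cross multiply: 9 × x = 22 × 9
9x = 198
x = 198 / 9
= 22.00

22.00


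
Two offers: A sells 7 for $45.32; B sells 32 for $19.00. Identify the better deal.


Deal A: $45.32/7 = $6.4743/unit
Deal B: $19.00/32 = $0.5938/unit
B is cheaper per unit
= Deal B

Deal B


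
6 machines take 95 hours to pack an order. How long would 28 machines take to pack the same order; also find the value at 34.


Inverse proportion: x × y = constant
k = 6 × 95 = 570
At x=28: k/28 = 20.36
At x=34: k/34 = 16.76
= 20.36 and 16.76

20.36 and 16.76


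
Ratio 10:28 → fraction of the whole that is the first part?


Total parts = 10 + 28 = 38
First part: 10/38 = 5/19
= 5/19

5/19


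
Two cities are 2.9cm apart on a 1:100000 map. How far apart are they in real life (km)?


Real distance = map distance × scale
= 2.9cm × 100000
= 290000 cm = 2900.0 m
= 2.900 km

2.900 km


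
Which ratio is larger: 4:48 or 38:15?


4/48 = 0.0833
38/15 = 2.5333
0.0833 < 2.5333, so 4:48 is less
= 38:15

38:15


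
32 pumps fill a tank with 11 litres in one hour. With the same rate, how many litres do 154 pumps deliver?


Direct proportion: y/x = constant
k = 11/32 ≈ 0.3438
y₂ = k × 154 = 11 × 154 / 32 = 1694/32
≈ 52.94

52.94


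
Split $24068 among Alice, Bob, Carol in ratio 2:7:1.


Total parts = 2 + 7 + 1 = 10
Alice: 24068 × 2/10 = 4813.60
Bob: 24068 × 7/10 = 16847.60
Carol: 24068 × 1/10 = 2406.80
= Alice: $4813.60, Bob: $16847.60, Carol: $2406.80

Alice: $4813.60, Bob: $16847.60, Carol: $2406.80


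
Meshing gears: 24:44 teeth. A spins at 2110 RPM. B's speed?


Gear ratio = 24:44 = 6:11
RPM_B = RPM_A × (teeth_A / teeth_B)
= 2110 × (24/44)
= 1150.9 RPM

1150.9 RPM


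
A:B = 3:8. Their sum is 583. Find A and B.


Let A = 3k, B = 8k.
3k + 8k = 583
11k = 583 → k = 583/11 = 53
A = 3×53 = 159, B = 8×53 = 424
= A = 159, B = 424

A = 159, B = 424


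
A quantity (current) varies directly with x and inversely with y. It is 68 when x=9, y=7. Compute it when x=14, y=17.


z = k·x/y
Solve for k using the known point: k = z·y/x = 68×7/9 = 476/9 ≈ 52.8889
Now evaluate at x=14, y=17:
z = k × 14 / 17 = (476 × 14) / (9 × 17) = 6664/153
≈ 43.5556

43.5556


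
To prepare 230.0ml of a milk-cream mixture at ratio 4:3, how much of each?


Total parts = 4 + 3 = 7
milk: 230.0 × 4/7 = 131.4ml
cream: 230.0 × 3/7 = 98.6ml
= 131.4ml and 98.6ml

131.4ml and 98.6ml


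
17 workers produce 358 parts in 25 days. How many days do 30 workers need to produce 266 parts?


Days ∝ work / workers, so d₂ = d₁ × (m₁/m₂) × (w₂/w₁)
Workers factor (inverse): 17/30 ≈ 0.5667
Work factor (direct): 266/358 ≈ 0.7430
d₂ = 25 × 17/30 × 266/358 = (25 × 17 × 266) / (30 × 358) = 113050/10740
≈ 10.53 days

10.53 days
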